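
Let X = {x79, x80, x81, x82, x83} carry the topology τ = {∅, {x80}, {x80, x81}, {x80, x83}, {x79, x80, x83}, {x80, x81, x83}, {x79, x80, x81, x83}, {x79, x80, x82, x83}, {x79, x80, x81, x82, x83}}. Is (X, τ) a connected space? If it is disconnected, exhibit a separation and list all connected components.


(X, τ) is connected.

Find clopen sets (U ∈ τ with X ∖ U ∈ τ):
  U = ∅, X ∖ U = {x79, x80, x81, x82, x83} — both open, so U is clopen.
  U = {x79, x80, x81, x82, x83}, X ∖ U = ∅ — both open, so U is clopen.
Only trivial clopens (∅ and X) exist, so (X, τ) is connected.
Compute connected components by grouping points that agree on all clopens:
  component: {x79, x80, x81, x82, x83}


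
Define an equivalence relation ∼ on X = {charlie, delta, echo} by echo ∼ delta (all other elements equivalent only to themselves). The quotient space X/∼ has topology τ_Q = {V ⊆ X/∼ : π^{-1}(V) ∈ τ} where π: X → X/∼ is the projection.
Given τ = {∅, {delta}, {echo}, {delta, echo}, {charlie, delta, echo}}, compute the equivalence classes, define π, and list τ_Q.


X/∼ = {[charlie], [delta=echo]}; |τ_Q| = 3.

Equivalence classes: [charlie], [delta=echo].
Quotient map π: X → X/∼ sends charlie ↦ [charlie], delta ↦ [delta=echo], echo ↦ [delta=echo].
For each subset V ⊆ X/∼, compute π^{-1}(V) ⊆ X and check whether π^{-1}(V) ∈ τ. V is open in τ_Q iff π^{-1}(V) ∈ τ.
  V = {}: π^{-1}(V) = ∅ ∈ τ ✓.
  V = {[charlie]}: π^{-1}(V) = {charlie} ∉ τ ✗.
  V = {[delta=echo]}: π^{-1}(V) = {delta, echo} ∈ τ ✓.
  V = {[charlie], [delta=echo]}: π^{-1}(V) = {charlie, delta, echo} ∈ τ ✓.
Open sets in the quotient: τ_Q = {{}, {[delta=echo]}, {[charlie], [delta=echo]}} (3 elements).


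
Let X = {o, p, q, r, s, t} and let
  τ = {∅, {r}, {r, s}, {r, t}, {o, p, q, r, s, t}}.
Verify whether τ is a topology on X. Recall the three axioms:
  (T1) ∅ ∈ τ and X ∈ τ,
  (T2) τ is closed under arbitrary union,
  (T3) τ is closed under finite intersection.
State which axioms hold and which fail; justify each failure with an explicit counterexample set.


τ is NOT a topology on X.

Axiom (T1): ∅ ∈ τ? Yes; X ∈ τ? Yes.
Axiom (T2/T3): check pairwise unions and intersections of members of τ.
Counterexample for (T2): {r, s} ∪ {r, t} = {r, s, t} ∉ τ. Therefore τ is NOT a topology.


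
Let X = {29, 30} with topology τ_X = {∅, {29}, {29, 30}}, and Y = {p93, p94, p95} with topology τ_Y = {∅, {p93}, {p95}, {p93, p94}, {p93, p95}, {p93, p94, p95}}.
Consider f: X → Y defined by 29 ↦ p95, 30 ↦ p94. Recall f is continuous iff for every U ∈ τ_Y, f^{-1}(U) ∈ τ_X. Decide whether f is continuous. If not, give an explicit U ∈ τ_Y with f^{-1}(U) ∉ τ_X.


f is NOT continuous.

Compute f^{-1}(U) for each U ∈ τ_Y:
  U = ∅: f^{-1}(U) = ∅ ∈ τ_X ✓.
  U = {p93}: f^{-1}(U) = ∅ ∈ τ_X ✓.
  U = {p95}: f^{-1}(U) = {29} ∈ τ_X ✓.
  U = {p93, p94}: f^{-1}(U) = {30} ∉ τ_X ✗.
  U = {p93, p95}: f^{-1}(U) = {29} ∈ τ_X ✓.
  U = {p93, p94, p95}: f^{-1}(U) = {29, 30} ∈ τ_X ✓.
Found U = {p93, p94} with f^{-1}(U) = {30} not in τ_X. Therefore f is NOT continuous.


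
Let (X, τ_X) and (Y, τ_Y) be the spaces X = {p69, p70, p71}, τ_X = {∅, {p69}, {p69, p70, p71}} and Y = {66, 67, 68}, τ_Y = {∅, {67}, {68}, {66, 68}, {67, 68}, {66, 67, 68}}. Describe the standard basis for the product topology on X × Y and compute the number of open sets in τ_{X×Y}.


Basis B = {∅ × ∅, {p69} × {67}, {p69} × {68}, {p69} × {66, 68}, {p69} × {67, 68}, {p69} × {66, 67, 68}, {p69, p70, p71} × {67}, {p69, p70, p71} × {68}, {p69, p70, p71} × {66, 68}, {p69, p70, p71} × {67, 68}, {p69, p70, p71} × {66, 67, 68}}; |τ_{X×Y}| = 18.

Enumerate products U × V with U ∈ τ_X, V ∈ τ_Y (deduplicated):
  ∅ × ∅ = {} (∅)
  {p69} × {67} = {(p69,67)}
  {p69} × {68} = {(p69,68)}
  {p69} × {66, 68} = {(p69,66), (p69,68)}
  {p69} × {67, 68} = {(p69,67), (p69,68)}
  {p69} × {66, 67, 68} = {(p69,66), (p69,67), (p69,68)}
  {p69, p70, p71} × {67} = {(p69,67), (p70,67), (p71,67)}
  {p69, p70, p71} × {68} = {(p69,68), (p70,68), (p71,68)}
  {p69, p70, p71} × {66, 68} = {(p69,66), (p69,68), (p70,66), (p70,68), (p71,66), (p71,68)}
  {p69, p70, p71} × {67, 68} = {(p69,67), (p69,68), (p70,67), (p70,68), (p71,67), (p71,68)}
  {p69, p70, p71} × {66, 67, 68} = {(p69,66), (p69,67), (p69,68), (p70,66), (p70,67), (p70,68), (p71,66), (p71,67), (p71,68)}
These 11 distinct sets form the basis B.
Close under arbitrary unions to get τ_{X×Y}; counting gives |τ_{X×Y}| = 18.


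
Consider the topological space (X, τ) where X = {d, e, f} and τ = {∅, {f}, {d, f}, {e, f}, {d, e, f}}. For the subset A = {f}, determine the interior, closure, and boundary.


int(A) = {f}, cl(A) = {d, e, f}, ∂A = {d, e}.

Closed sets in (X, τ) are complements of opens:
  closed(X, τ) = {∅, {d}, {e}, {d, e}, {d, e, f}}.
int(A) = ⋃ {U ∈ τ : U ⊆ A}. Opens contained in A: ∅, {f}.
Taking the union of these: int(A) = {f}.
cl(A) = ⋂ {C closed : A ⊆ C}. Closed sets containing A: {d, e, f}.
Intersecting these: cl(A) = {d, e, f}.
∂A = cl(A) ∖ int(A) = {d, e, f} ∖ {f} = {d, e}.


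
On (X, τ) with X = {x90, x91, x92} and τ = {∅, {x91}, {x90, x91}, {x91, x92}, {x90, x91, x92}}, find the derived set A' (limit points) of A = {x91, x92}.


A' = {x90, x92}

For each x ∈ X, list the open sets U ∈ τ with x ∈ U, then check whether U ∩ (A ∖ {x}) ≠ ∅ for every such U.
  x = x90: opens ∋ x are {x90, x91}, {x90, x91, x92}; each meets A ∖ {x90}, so x IS a limit point.
  x = x91: open {x91} ∋ x has {x91} ∩ (A ∖ {x91}) = ∅, so x is NOT a limit point.
  x = x92: opens ∋ x are {x91, x92}, {x90, x91, x92}; each meets A ∖ {x92}, so x IS a limit point.
Collecting: A' = {x90, x92}.


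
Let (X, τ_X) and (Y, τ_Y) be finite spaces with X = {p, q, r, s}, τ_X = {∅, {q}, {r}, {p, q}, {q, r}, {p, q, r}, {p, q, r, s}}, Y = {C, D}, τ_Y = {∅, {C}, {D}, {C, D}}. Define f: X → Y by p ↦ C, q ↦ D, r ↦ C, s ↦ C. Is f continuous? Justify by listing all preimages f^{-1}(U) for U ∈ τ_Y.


f is NOT continuous.

Compute f^{-1}(U) for each U ∈ τ_Y:
  U = ∅: f^{-1}(U) = ∅ ∈ τ_X ✓.
  U = {C}: f^{-1}(U) = {p, r, s} ∉ τ_X ✗.
  U = {D}: f^{-1}(U) = {q} ∈ τ_X ✓.
  U = {C, D}: f^{-1}(U) = {p, q, r, s} ∈ τ_X ✓.
Found U = {C} with f^{-1}(U) = {p, r, s} not in τ_X. Therefore f is NOT continuous.


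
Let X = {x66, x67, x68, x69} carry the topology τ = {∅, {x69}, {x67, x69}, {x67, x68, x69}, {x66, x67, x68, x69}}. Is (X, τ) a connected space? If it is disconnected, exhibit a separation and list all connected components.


(X, τ) is connected.

Find clopen sets (U ∈ τ with X ∖ U ∈ τ):
  U = ∅, X ∖ U = {x66, x67, x68, x69} — both open, so U is clopen.
  U = {x66, x67, x68, x69}, X ∖ U = ∅ — both open, so U is clopen.
Only trivial clopens (∅ and X) exist, so (X, τ) is connected.
Compute connected components by grouping points that agree on all clopens:
  component: {x66, x67, x68, x69}


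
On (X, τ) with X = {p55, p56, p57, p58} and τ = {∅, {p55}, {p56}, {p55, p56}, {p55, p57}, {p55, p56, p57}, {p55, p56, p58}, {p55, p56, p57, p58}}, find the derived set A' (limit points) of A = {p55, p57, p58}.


A' = {p57, p58}

For each x ∈ X, list the open sets U ∈ τ with x ∈ U, then check whether U ∩ (A ∖ {x}) ≠ ∅ for every such U.
  x = p55: open {p55} ∋ x has {p55} ∩ (A ∖ {p55}) = ∅, so x is NOT a limit point.
  x = p56: open {p56} ∋ x has {p56} ∩ (A ∖ {p56}) = ∅, so x is NOT a limit point.
  x = p57: opens ∋ x are {p55, p57}, {p55, p56, p57}, {p55, p56, p57, p58}; each meets A ∖ {p57}, so x IS a limit point.
  x = p58: opens ∋ x are {p55, p56, p58}, {p55, p56, p57, p58}; each meets A ∖ {p58}, so x IS a limit point.
Collecting: A' = {p57, p58}.


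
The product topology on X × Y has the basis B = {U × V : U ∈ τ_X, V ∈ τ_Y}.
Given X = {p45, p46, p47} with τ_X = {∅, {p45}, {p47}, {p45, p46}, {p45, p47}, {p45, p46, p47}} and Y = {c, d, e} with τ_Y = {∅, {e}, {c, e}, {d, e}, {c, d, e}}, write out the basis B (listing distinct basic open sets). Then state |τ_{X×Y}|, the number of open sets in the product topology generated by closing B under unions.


Basis B = {∅ × ∅, {p45} × {e}, {p47} × {e}, {p45} × {c, e}, {p45} × {d, e}, {p45, p46} × {e}, {p45, p47} × {e}, {p47} × {c, e}, {p47} × {d, e}, {p45} × {c, d, e}, {p45, p46, p47} × {e}, {p47} × {c, d, e}, {p45, p46} × {c, e}, {p45, p47} × {c, e}, {p45, p46} × {d, e}, {p45, p47} × {d, e}, {p45, p46} × {c, d, e}, {p45, p47} × {c, d, e}, {p45, p46, p47} × {c, e}, {p45, p46, p47} × {d, e}, {p45, p46, p47} × {c, d, e}}; |τ_{X×Y}| = 70.

Enumerate products U × V with U ∈ τ_X, V ∈ τ_Y (deduplicated):
  ∅ × ∅ = {} (∅)
  {p45} × {e} = {(p45,e)}
  {p47} × {e} = {(p47,e)}
  {p45} × {c, e} = {(p45,c), (p45,e)}
  {p45} × {d, e} = {(p45,d), (p45,e)}
  {p45, p46} × {e} = {(p45,e), (p46,e)}
  {p45, p47} × {e} = {(p45,e), (p47,e)}
  {p47} × {c, e} = {(p47,c), (p47,e)}
  {p47} × {d, e} = {(p47,d), (p47,e)}
  {p45} × {c, d, e} = {(p45,c), (p45,d), (p45,e)}
  {p45, p46, p47} × {e} = {(p45,e), (p46,e), (p47,e)}
  {p47} × {c, d, e} = {(p47,c), (p47,d), (p47,e)}
  {p45, p46} × {c, e} = {(p45,c), (p45,e), (p46,c), (p46,e)}
  {p45, p47} × {c, e} = {(p45,c), (p45,e), (p47,c), (p47,e)}
  {p45, p46} × {d, e} = {(p45,d), (p45,e), (p46,d), (p46,e)}
  {p45, p47} × {d, e} = {(p45,d), (p45,e), (p47,d), (p47,e)}
  {p45, p46} × {c, d, e} = {(p45,c), (p45,d), (p45,e), (p46,c), (p46,d), (p46,e)}
  {p45, p47} × {c, d, e} = {(p45,c), (p45,d), (p45,e), (p47,c), (p47,d), (p47,e)}
  {p45, p46, p47} × {c, e} = {(p45,c), (p45,e), (p46,c), (p46,e), (p47,c), (p47,e)}
  {p45, p46, p47} × {d, e} = {(p45,d), (p45,e), (p46,d), (p46,e), (p47,d), (p47,e)}
  {p45, p46, p47} × {c, d, e} = {(p45,c), (p45,d), (p45,e), (p46,c), (p46,d), (p46,e), (p47,c), (p47,d), (p47,e)}
These 21 distinct sets form the basis B.
Close under arbitrary unions to get τ_{X×Y}; counting gives |τ_{X×Y}| = 70.


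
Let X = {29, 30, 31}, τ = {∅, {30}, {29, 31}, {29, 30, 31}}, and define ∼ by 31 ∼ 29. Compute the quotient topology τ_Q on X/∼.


X/∼ = {[29=31], [30]}; |τ_Q| = 4.

Equivalence classes: [29=31], [30].
Quotient map π: X → X/∼ sends 29 ↦ [29=31], 30 ↦ [30], 31 ↦ [29=31].
For each subset V ⊆ X/∼, compute π^{-1}(V) ⊆ X and check whether π^{-1}(V) ∈ τ. V is open in τ_Q iff π^{-1}(V) ∈ τ.
  V = {}: π^{-1}(V) = ∅ ∈ τ ✓.
  V = {[29=31]}: π^{-1}(V) = {29, 31} ∈ τ ✓.
  V = {[30]}: π^{-1}(V) = {30} ∈ τ ✓.
  V = {[29=31], [30]}: π^{-1}(V) = {29, 30, 31} ∈ τ ✓.
Open sets in the quotient: τ_Q = {{}, {[29=31]}, {[30]}, {[29=31], [30]}} (4 elements).


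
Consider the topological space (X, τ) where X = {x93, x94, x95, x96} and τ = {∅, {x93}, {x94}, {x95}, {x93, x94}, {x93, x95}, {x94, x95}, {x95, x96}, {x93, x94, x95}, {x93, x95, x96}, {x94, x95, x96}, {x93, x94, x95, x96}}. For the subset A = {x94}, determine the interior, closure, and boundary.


int(A) = {x94}, cl(A) = {x94}, ∂A = ∅.

Closed sets in (X, τ) are complements of opens:
  closed(X, τ) = {∅, {x93}, {x94}, {x96}, {x93, x94}, {x93, x96}, {x94, x96}, {x95, x96}, {x93, x94, x96}, {x93, x95, x96}, {x94, x95, x96}, {x93, x94, x95, x96}}.
int(A) = ⋃ {U ∈ τ : U ⊆ A}. Opens contained in A: ∅, {x94}.
Taking the union of these: int(A) = {x94}.
cl(A) = ⋂ {C closed : A ⊆ C}. Closed sets containing A: {x94}, {x93, x94}, {x94, x96}, {x93, x94, x96}, {x94, x95, x96}, {x93, x94, x95, x96}.
Intersecting these: cl(A) = {x94}.
∂A = cl(A) ∖ int(A) = {x94} ∖ {x94} = ∅.


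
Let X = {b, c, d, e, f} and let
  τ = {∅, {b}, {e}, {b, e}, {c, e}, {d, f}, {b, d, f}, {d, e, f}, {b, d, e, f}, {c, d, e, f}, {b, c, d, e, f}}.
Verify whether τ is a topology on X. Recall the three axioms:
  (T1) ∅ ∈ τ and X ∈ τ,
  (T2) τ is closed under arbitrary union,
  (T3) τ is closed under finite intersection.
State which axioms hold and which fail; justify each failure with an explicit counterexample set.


τ is NOT a topology on X.

Axiom (T1): ∅ ∈ τ? Yes; X ∈ τ? Yes.
Axiom (T2/T3): check pairwise unions and intersections of members of τ.
Counterexample for (T2): {b} ∪ {c, e} = {b, c, e} ∉ τ. Therefore τ is NOT a topology.


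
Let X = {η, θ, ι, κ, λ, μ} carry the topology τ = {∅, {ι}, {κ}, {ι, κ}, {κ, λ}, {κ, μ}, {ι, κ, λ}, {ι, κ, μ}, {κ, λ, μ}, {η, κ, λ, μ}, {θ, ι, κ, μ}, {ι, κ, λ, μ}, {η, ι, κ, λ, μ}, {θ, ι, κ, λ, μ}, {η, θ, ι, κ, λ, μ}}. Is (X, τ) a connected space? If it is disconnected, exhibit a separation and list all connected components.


(X, τ) is connected.

Find clopen sets (U ∈ τ with X ∖ U ∈ τ):
  U = ∅, X ∖ U = {η, θ, ι, κ, λ, μ} — both open, so U is clopen.
  U = {η, θ, ι, κ, λ, μ}, X ∖ U = ∅ — both open, so U is clopen.
Only trivial clopens (∅ and X) exist, so (X, τ) is connected.
Compute connected components by grouping points that agree on all clopens:
  component: {η, θ, ι, κ, λ, μ}


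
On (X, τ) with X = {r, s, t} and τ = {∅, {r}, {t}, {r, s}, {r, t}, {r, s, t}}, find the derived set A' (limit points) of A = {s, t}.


A' = ∅

For each x ∈ X, list the open sets U ∈ τ with x ∈ U, then check whether U ∩ (A ∖ {x}) ≠ ∅ for every such U.
  x = r: open {r} ∋ x has {r} ∩ (A ∖ {r}) = ∅, so x is NOT a limit point.
  x = s: open {r, s} ∋ x has {r, s} ∩ (A ∖ {s}) = ∅, so x is NOT a limit point.
  x = t: open {t} ∋ x has {t} ∩ (A ∖ {t}) = ∅, so x is NOT a limit point.
Collecting: A' = ∅.


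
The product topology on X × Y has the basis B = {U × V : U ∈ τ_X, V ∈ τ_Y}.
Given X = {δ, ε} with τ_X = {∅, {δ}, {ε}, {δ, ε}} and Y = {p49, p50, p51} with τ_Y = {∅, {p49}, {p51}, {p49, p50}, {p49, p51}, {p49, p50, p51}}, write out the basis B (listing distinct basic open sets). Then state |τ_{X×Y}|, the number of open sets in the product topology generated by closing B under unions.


Basis B = {∅ × ∅, {δ} × {p49}, {δ} × {p51}, {ε} × {p49}, {ε} × {p51}, {δ} × {p49, p50}, {δ} × {p49, p51}, {δ, ε} × {p49}, {δ, ε} × {p51}, {ε} × {p49, p50}, {ε} × {p49, p51}, {δ} × {p49, p50, p51}, {ε} × {p49, p50, p51}, {δ, ε} × {p49, p50}, {δ, ε} × {p49, p51}, {δ, ε} × {p49, p50, p51}}; |τ_{X×Y}| = 36.

Enumerate products U × V with U ∈ τ_X, V ∈ τ_Y (deduplicated):
  ∅ × ∅ = {} (∅)
  {δ} × {p49} = {(δ,p49)}
  {δ} × {p51} = {(δ,p51)}
  {ε} × {p49} = {(ε,p49)}
  {ε} × {p51} = {(ε,p51)}
  {δ} × {p49, p50} = {(δ,p49), (δ,p50)}
  {δ} × {p49, p51} = {(δ,p49), (δ,p51)}
  {δ, ε} × {p49} = {(δ,p49), (ε,p49)}
  {δ, ε} × {p51} = {(δ,p51), (ε,p51)}
  {ε} × {p49, p50} = {(ε,p49), (ε,p50)}
  {ε} × {p49, p51} = {(ε,p49), (ε,p51)}
  {δ} × {p49, p50, p51} = {(δ,p49), (δ,p50), (δ,p51)}
  {ε} × {p49, p50, p51} = {(ε,p49), (ε,p50), (ε,p51)}
  {δ, ε} × {p49, p50} = {(δ,p49), (δ,p50), (ε,p49), (ε,p50)}
  {δ, ε} × {p49, p51} = {(δ,p49), (δ,p51), (ε,p49), (ε,p51)}
  {δ, ε} × {p49, p50, p51} = {(δ,p49), (δ,p50), (δ,p51), (ε,p49), (ε,p50), (ε,p51)}
These 16 distinct sets form the basis B.
Close under arbitrary unions to get τ_{X×Y}; counting gives |τ_{X×Y}| = 36.


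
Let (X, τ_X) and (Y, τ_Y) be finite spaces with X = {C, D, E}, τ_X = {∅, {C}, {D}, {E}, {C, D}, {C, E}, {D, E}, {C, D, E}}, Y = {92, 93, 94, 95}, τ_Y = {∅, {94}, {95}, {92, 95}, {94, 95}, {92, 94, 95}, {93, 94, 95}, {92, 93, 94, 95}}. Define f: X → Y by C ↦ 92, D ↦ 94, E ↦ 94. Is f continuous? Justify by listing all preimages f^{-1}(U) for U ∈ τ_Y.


f IS continuous.

Compute f^{-1}(U) for each U ∈ τ_Y:
  U = ∅: f^{-1}(U) = ∅ ∈ τ_X ✓.
  U = {94}: f^{-1}(U) = {D, E} ∈ τ_X ✓.
  U = {95}: f^{-1}(U) = ∅ ∈ τ_X ✓.
  U = {92, 95}: f^{-1}(U) = {C} ∈ τ_X ✓.
  U = {94, 95}: f^{-1}(U) = {D, E} ∈ τ_X ✓.
  U = {92, 94, 95}: f^{-1}(U) = {C, D, E} ∈ τ_X ✓.
  U = {93, 94, 95}: f^{-1}(U) = {D, E} ∈ τ_X ✓.
  U = {92, 93, 94, 95}: f^{-1}(U) = {C, D, E} ∈ τ_X ✓.
Every preimage lies in τ_X, so f IS continuous.


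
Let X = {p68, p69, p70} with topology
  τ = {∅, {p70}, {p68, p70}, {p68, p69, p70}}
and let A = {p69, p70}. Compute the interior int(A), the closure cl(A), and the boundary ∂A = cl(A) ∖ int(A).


int(A) = {p70}, cl(A) = {p68, p69, p70}, ∂A = {p68, p69}.

Closed sets in (X, τ) are complements of opens:
  closed(X, τ) = {∅, {p69}, {p68, p69}, {p68, p69, p70}}.
int(A) = ⋃ {U ∈ τ : U ⊆ A}. Opens contained in A: ∅, {p70}.
Taking the union of these: int(A) = {p70}.
cl(A) = ⋂ {C closed : A ⊆ C}. Closed sets containing A: {p68, p69, p70}.
Intersecting these: cl(A) = {p68, p69, p70}.
∂A = cl(A) ∖ int(A) = {p68, p69, p70} ∖ {p70} = {p68, p69}.


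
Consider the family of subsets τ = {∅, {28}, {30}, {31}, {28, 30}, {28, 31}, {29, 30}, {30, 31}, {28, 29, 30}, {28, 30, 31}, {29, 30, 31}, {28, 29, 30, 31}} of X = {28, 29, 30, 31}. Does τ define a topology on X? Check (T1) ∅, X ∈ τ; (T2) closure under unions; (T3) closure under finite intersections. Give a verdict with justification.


τ IS a topology on X.

Axiom (T1): ∅ ∈ τ? Yes; X ∈ τ? Yes.
Axiom (T2/T3): check pairwise unions and intersections of members of τ.
All pairwise intersections and unions checked — each lies in τ. Therefore τ satisfies (T1), (T2), (T3): it IS a topology on X.


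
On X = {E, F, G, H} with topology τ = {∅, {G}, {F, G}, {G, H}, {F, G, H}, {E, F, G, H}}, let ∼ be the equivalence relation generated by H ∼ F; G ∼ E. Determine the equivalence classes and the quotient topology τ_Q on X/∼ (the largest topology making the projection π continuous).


X/∼ = {[E=G], [F=H]}; |τ_Q| = 2.

Equivalence classes: [E=G], [F=H].
Quotient map π: X → X/∼ sends E ↦ [E=G], F ↦ [F=H], G ↦ [E=G], H ↦ [F=H].
For each subset V ⊆ X/∼, compute π^{-1}(V) ⊆ X and check whether π^{-1}(V) ∈ τ. V is open in τ_Q iff π^{-1}(V) ∈ τ.
  V = {}: π^{-1}(V) = ∅ ∈ τ ✓.
  V = {[E=G]}: π^{-1}(V) = {E, G} ∉ τ ✗.
  V = {[F=H]}: π^{-1}(V) = {F, H} ∉ τ ✗.
  V = {[E=G], [F=H]}: π^{-1}(V) = {E, F, G, H} ∈ τ ✓.
Open sets in the quotient: τ_Q = {{}, {[E=G], [F=H]}} (2 elements).


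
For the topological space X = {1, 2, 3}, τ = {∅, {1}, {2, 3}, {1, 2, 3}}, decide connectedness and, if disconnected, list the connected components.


(X, τ) is disconnected; components = [{1}, {2, 3}].

Find clopen sets (U ∈ τ with X ∖ U ∈ τ):
  U = ∅, X ∖ U = {1, 2, 3} — both open, so U is clopen.
  U = {1}, X ∖ U = {2, 3} — both open, so U is clopen.
  U = {2, 3}, X ∖ U = {1} — both open, so U is clopen.
  U = {1, 2, 3}, X ∖ U = ∅ — both open, so U is clopen.
Nontrivial clopen(s) exist: e.g. {1}. So (X, τ) is disconnected.
Compute connected components by grouping points that agree on all clopens:
  component: {1}
  component: {2, 3}


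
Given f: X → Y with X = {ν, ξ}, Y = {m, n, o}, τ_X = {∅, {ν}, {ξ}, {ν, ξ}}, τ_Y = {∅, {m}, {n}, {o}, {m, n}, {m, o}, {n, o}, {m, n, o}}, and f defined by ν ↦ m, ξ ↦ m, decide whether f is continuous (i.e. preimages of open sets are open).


f IS continuous.

Compute f^{-1}(U) for each U ∈ τ_Y:
  U = ∅: f^{-1}(U) = ∅ ∈ τ_X ✓.
  U = {m}: f^{-1}(U) = {ν, ξ} ∈ τ_X ✓.
  U = {n}: f^{-1}(U) = ∅ ∈ τ_X ✓.
  U = {o}: f^{-1}(U) = ∅ ∈ τ_X ✓.
  U = {m, n}: f^{-1}(U) = {ν, ξ} ∈ τ_X ✓.
  U = {m, o}: f^{-1}(U) = {ν, ξ} ∈ τ_X ✓.
  U = {n, o}: f^{-1}(U) = ∅ ∈ τ_X ✓.
  U = {m, n, o}: f^{-1}(U) = {ν, ξ} ∈ τ_X ✓.
Every preimage lies in τ_X, so f IS continuous.


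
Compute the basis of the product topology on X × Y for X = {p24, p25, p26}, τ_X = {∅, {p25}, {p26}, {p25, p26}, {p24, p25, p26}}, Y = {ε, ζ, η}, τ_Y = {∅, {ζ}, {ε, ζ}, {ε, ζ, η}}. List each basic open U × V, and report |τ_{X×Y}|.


Basis B = {∅ × ∅, {p25} × {ζ}, {p26} × {ζ}, {p25} × {ε, ζ}, {p25, p26} × {ζ}, {p26} × {ε, ζ}, {p24, p25, p26} × {ζ}, {p25} × {ε, ζ, η}, {p26} × {ε, ζ, η}, {p25, p26} × {ε, ζ}, {p24, p25, p26} × {ε, ζ}, {p25, p26} × {ε, ζ, η}, {p24, p25, p26} × {ε, ζ, η}}; |τ_{X×Y}| = 30.

Enumerate products U × V with U ∈ τ_X, V ∈ τ_Y (deduplicated):
  ∅ × ∅ = {} (∅)
  {p25} × {ζ} = {(p25,ζ)}
  {p26} × {ζ} = {(p26,ζ)}
  {p25} × {ε, ζ} = {(p25,ε), (p25,ζ)}
  {p25, p26} × {ζ} = {(p25,ζ), (p26,ζ)}
  {p26} × {ε, ζ} = {(p26,ε), (p26,ζ)}
  {p24, p25, p26} × {ζ} = {(p24,ζ), (p25,ζ), (p26,ζ)}
  {p25} × {ε, ζ, η} = {(p25,ε), (p25,ζ), (p25,η)}
  {p26} × {ε, ζ, η} = {(p26,ε), (p26,ζ), (p26,η)}
  {p25, p26} × {ε, ζ} = {(p25,ε), (p25,ζ), (p26,ε), (p26,ζ)}
  {p24, p25, p26} × {ε, ζ} = {(p24,ε), (p24,ζ), (p25,ε), (p25,ζ), (p26,ε), (p26,ζ)}
  {p25, p26} × {ε, ζ, η} = {(p25,ε), (p25,ζ), (p25,η), (p26,ε), (p26,ζ), (p26,η)}
  {p24, p25, p26} × {ε, ζ, η} = {(p24,ε), (p24,ζ), (p24,η), (p25,ε), (p25,ζ), (p25,η), (p26,ε), (p26,ζ), (p26,η)}
These 13 distinct sets form the basis B.
Close under arbitrary unions to get τ_{X×Y}; counting gives |τ_{X×Y}| = 30.


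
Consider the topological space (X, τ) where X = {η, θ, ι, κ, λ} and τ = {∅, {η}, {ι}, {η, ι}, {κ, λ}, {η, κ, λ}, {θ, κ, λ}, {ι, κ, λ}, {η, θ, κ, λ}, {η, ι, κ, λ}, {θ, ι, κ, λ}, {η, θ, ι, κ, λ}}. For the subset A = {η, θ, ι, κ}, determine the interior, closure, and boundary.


int(A) = {η, ι}, cl(A) = {η, θ, ι, κ, λ}, ∂A = {θ, κ, λ}.

Closed sets in (X, τ) are complements of opens:
  closed(X, τ) = {∅, {η}, {θ}, {ι}, {η, θ}, {η, ι}, {θ, ι}, {η, θ, ι}, {θ, κ, λ}, {η, θ, κ, λ}, {θ, ι, κ, λ}, {η, θ, ι, κ, λ}}.
int(A) = ⋃ {U ∈ τ : U ⊆ A}. Opens contained in A: ∅, {η}, {ι}, {η, ι}.
Taking the union of these: int(A) = {η, ι}.
cl(A) = ⋂ {C closed : A ⊆ C}. Closed sets containing A: {η, θ, ι, κ, λ}.
Intersecting these: cl(A) = {η, θ, ι, κ, λ}.
∂A = cl(A) ∖ int(A) = {η, θ, ι, κ, λ} ∖ {η, ι} = {θ, κ, λ}.


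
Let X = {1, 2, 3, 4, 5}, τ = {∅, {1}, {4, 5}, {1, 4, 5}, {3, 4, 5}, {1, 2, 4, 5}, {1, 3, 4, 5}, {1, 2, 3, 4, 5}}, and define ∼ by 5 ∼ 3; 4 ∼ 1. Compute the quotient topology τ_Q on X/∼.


X/∼ = {[1=4], [2], [3=5]}; |τ_Q| = 3.

Equivalence classes: [1=4], [2], [3=5].
Quotient map π: X → X/∼ sends 1 ↦ [1=4], 2 ↦ [2], 3 ↦ [3=5], 4 ↦ [1=4], 5 ↦ [3=5].
For each subset V ⊆ X/∼, compute π^{-1}(V) ⊆ X and check whether π^{-1}(V) ∈ τ. V is open in τ_Q iff π^{-1}(V) ∈ τ.
  V = {}: π^{-1}(V) = ∅ ∈ τ ✓.
  V = {[1=4]}: π^{-1}(V) = {1, 4} ∉ τ ✗.
  V = {[2]}: π^{-1}(V) = {2} ∉ τ ✗.
  V = {[1=4], [2]}: π^{-1}(V) = {1, 2, 4} ∉ τ ✗.
  V = {[3=5]}: π^{-1}(V) = {3, 5} ∉ τ ✗.
  V = {[1=4], [3=5]}: π^{-1}(V) = {1, 3, 4, 5} ∈ τ ✓.
  V = {[2], [3=5]}: π^{-1}(V) = {2, 3, 5} ∉ τ ✗.
  V = {[1=4], [2], [3=5]}: π^{-1}(V) = {1, 2, 3, 4, 5} ∈ τ ✓.
Open sets in the quotient: τ_Q = {{}, {[1=4], [3=5]}, {[1=4], [2], [3=5]}} (3 elements).


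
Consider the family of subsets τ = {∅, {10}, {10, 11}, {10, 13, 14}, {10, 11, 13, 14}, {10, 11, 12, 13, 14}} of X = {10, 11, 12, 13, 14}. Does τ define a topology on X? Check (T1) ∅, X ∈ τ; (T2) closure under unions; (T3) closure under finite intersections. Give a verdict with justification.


τ IS a topology on X.

Axiom (T1): ∅ ∈ τ? Yes; X ∈ τ? Yes.
Axiom (T2/T3): check pairwise unions and intersections of members of τ.
All pairwise intersections and unions checked — each lies in τ. Therefore τ satisfies (T1), (T2), (T3): it IS a topology on X.


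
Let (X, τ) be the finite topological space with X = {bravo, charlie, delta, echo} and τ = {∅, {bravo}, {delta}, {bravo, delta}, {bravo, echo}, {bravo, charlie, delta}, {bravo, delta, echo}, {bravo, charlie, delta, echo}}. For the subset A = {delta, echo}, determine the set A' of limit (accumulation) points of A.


A' = {charlie}

For each x ∈ X, list the open sets U ∈ τ with x ∈ U, then check whether U ∩ (A ∖ {x}) ≠ ∅ for every such U.
  x = bravo: open {bravo} ∋ x has {bravo} ∩ (A ∖ {bravo}) = ∅, so x is NOT a limit point.
  x = charlie: opens ∋ x are {bravo, charlie, delta}, {bravo, charlie, delta, echo}; each meets A ∖ {charlie}, so x IS a limit point.
  x = delta: open {delta} ∋ x has {delta} ∩ (A ∖ {delta}) = ∅, so x is NOT a limit point.
  x = echo: open {bravo, echo} ∋ x has {bravo, echo} ∩ (A ∖ {echo}) = ∅, so x is NOT a limit point.
Collecting: A' = {charlie}.


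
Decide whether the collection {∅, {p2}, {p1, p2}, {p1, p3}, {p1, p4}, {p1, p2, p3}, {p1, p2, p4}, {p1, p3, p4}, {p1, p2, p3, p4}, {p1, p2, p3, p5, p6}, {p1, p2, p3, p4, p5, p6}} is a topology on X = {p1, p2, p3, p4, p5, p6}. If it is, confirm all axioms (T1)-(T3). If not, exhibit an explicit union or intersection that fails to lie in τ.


τ is NOT a topology on X.

Axiom (T1): ∅ ∈ τ? Yes; X ∈ τ? Yes.
Axiom (T2/T3): check pairwise unions and intersections of members of τ.
Counterexample for (T3): {p1, p2} ∩ {p1, p3} = {p1} ∉ τ. Therefore τ is NOT a topology.


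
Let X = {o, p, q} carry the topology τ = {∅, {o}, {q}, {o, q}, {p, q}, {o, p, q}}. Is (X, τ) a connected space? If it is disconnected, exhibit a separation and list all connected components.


(X, τ) is disconnected; components = [{o}, {p, q}].

Find clopen sets (U ∈ τ with X ∖ U ∈ τ):
  U = ∅, X ∖ U = {o, p, q} — both open, so U is clopen.
  U = {o}, X ∖ U = {p, q} — both open, so U is clopen.
  U = {p, q}, X ∖ U = {o} — both open, so U is clopen.
  U = {o, p, q}, X ∖ U = ∅ — both open, so U is clopen.
Nontrivial clopen(s) exist: e.g. {p, q}. So (X, τ) is disconnected.
Compute connected components by grouping points that agree on all clopens:
  component: {o}
  component: {p, q}


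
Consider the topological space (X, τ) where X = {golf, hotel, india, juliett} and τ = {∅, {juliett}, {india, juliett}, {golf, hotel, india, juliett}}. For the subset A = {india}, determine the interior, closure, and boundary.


int(A) = ∅, cl(A) = {golf, hotel, india}, ∂A = {golf, hotel, india}.

Closed sets in (X, τ) are complements of opens:
  closed(X, τ) = {∅, {golf, hotel}, {golf, hotel, india}, {golf, hotel, india, juliett}}.
int(A) = ⋃ {U ∈ τ : U ⊆ A}. Opens contained in A: ∅.
Taking the union of these: int(A) = ∅.
cl(A) = ⋂ {C closed : A ⊆ C}. Closed sets containing A: {golf, hotel, india}, {golf, hotel, india, juliett}.
Intersecting these: cl(A) = {golf, hotel, india}.
∂A = cl(A) ∖ int(A) = {golf, hotel, india} ∖ ∅ = {golf, hotel, india}.


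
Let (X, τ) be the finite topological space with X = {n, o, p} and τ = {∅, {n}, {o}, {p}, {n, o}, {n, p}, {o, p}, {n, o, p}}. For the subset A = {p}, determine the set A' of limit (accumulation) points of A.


A' = ∅

For each x ∈ X, list the open sets U ∈ τ with x ∈ U, then check whether U ∩ (A ∖ {x}) ≠ ∅ for every such U.
  x = n: open {n} ∋ x has {n} ∩ (A ∖ {n}) = ∅, so x is NOT a limit point.
  x = o: open {o} ∋ x has {o} ∩ (A ∖ {o}) = ∅, so x is NOT a limit point.
  x = p: open {p} ∋ x has {p} ∩ (A ∖ {p}) = ∅, so x is NOT a limit point.
Collecting: A' = ∅.


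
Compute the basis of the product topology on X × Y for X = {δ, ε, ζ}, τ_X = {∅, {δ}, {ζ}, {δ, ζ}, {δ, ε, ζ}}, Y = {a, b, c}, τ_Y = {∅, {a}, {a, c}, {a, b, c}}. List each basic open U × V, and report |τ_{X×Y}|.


Basis B = {∅ × ∅, {δ} × {a}, {ζ} × {a}, {δ} × {a, c}, {δ, ζ} × {a}, {ζ} × {a, c}, {δ} × {a, b, c}, {δ, ε, ζ} × {a}, {ζ} × {a, b, c}, {δ, ζ} × {a, c}, {δ, ζ} × {a, b, c}, {δ, ε, ζ} × {a, c}, {δ, ε, ζ} × {a, b, c}}; |τ_{X×Y}| = 30.

Enumerate products U × V with U ∈ τ_X, V ∈ τ_Y (deduplicated):
  ∅ × ∅ = {} (∅)
  {δ} × {a} = {(δ,a)}
  {ζ} × {a} = {(ζ,a)}
  {δ} × {a, c} = {(δ,a), (δ,c)}
  {δ, ζ} × {a} = {(δ,a), (ζ,a)}
  {ζ} × {a, c} = {(ζ,a), (ζ,c)}
  {δ} × {a, b, c} = {(δ,a), (δ,b), (δ,c)}
  {δ, ε, ζ} × {a} = {(δ,a), (ε,a), (ζ,a)}
  {ζ} × {a, b, c} = {(ζ,a), (ζ,b), (ζ,c)}
  {δ, ζ} × {a, c} = {(δ,a), (δ,c), (ζ,a), (ζ,c)}
  {δ, ζ} × {a, b, c} = {(δ,a), (δ,b), (δ,c), (ζ,a), (ζ,b), (ζ,c)}
  {δ, ε, ζ} × {a, c} = {(δ,a), (δ,c), (ε,a), (ε,c), (ζ,a), (ζ,c)}
  {δ, ε, ζ} × {a, b, c} = {(δ,a), (δ,b), (δ,c), (ε,a), (ε,b), (ε,c), (ζ,a), (ζ,b), (ζ,c)}
These 13 distinct sets form the basis B.
Close under arbitrary unions to get τ_{X×Y}; counting gives |τ_{X×Y}| = 30.


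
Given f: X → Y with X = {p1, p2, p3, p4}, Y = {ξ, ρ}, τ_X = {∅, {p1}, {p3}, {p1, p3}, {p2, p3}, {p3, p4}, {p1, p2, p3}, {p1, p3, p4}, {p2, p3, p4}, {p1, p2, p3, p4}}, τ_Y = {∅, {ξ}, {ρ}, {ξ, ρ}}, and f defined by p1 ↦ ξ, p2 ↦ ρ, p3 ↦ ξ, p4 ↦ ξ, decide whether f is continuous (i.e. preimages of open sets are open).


f is NOT continuous.

Compute f^{-1}(U) for each U ∈ τ_Y:
  U = ∅: f^{-1}(U) = ∅ ∈ τ_X ✓.
  U = {ξ}: f^{-1}(U) = {p1, p3, p4} ∈ τ_X ✓.
  U = {ρ}: f^{-1}(U) = {p2} ∉ τ_X ✗.
  U = {ξ, ρ}: f^{-1}(U) = {p1, p2, p3, p4} ∈ τ_X ✓.
Found U = {ρ} with f^{-1}(U) = {p2} not in τ_X. Therefore f is NOT continuous.


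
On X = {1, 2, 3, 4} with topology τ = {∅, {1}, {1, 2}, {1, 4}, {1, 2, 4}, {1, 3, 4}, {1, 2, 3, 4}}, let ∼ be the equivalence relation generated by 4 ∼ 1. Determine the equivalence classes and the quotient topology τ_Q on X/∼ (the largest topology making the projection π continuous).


X/∼ = {[1=4], [2], [3]}; |τ_Q| = 5.

Equivalence classes: [1=4], [2], [3].
Quotient map π: X → X/∼ sends 1 ↦ [1=4], 2 ↦ [2], 3 ↦ [3], 4 ↦ [1=4].
For each subset V ⊆ X/∼, compute π^{-1}(V) ⊆ X and check whether π^{-1}(V) ∈ τ. V is open in τ_Q iff π^{-1}(V) ∈ τ.
  V = {}: π^{-1}(V) = ∅ ∈ τ ✓.
  V = {[1=4]}: π^{-1}(V) = {1, 4} ∈ τ ✓.
  V = {[2]}: π^{-1}(V) = {2} ∉ τ ✗.
  V = {[1=4], [2]}: π^{-1}(V) = {1, 2, 4} ∈ τ ✓.
  V = {[3]}: π^{-1}(V) = {3} ∉ τ ✗.
  V = {[1=4], [3]}: π^{-1}(V) = {1, 3, 4} ∈ τ ✓.
  V = {[2], [3]}: π^{-1}(V) = {2, 3} ∉ τ ✗.
  V = {[1=4], [2], [3]}: π^{-1}(V) = {1, 2, 3, 4} ∈ τ ✓.
Open sets in the quotient: τ_Q = {{}, {[1=4]}, {[1=4], [2]}, {[1=4], [3]}, {[1=4], [2], [3]}} (5 elements).


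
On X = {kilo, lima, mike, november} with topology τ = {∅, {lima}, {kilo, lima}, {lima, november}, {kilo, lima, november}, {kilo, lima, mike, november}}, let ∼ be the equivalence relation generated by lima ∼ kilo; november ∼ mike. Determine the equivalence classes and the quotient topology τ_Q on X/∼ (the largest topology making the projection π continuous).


X/∼ = {[kilo=lima], [mike=november]}; |τ_Q| = 3.

Equivalence classes: [kilo=lima], [mike=november].
Quotient map π: X → X/∼ sends kilo ↦ [kilo=lima], lima ↦ [kilo=lima], mike ↦ [mike=november], november ↦ [mike=november].
For each subset V ⊆ X/∼, compute π^{-1}(V) ⊆ X and check whether π^{-1}(V) ∈ τ. V is open in τ_Q iff π^{-1}(V) ∈ τ.
  V = {}: π^{-1}(V) = ∅ ∈ τ ✓.
  V = {[kilo=lima]}: π^{-1}(V) = {kilo, lima} ∈ τ ✓.
  V = {[mike=november]}: π^{-1}(V) = {mike, november} ∉ τ ✗.
  V = {[kilo=lima], [mike=november]}: π^{-1}(V) = {kilo, lima, mike, november} ∈ τ ✓.
Open sets in the quotient: τ_Q = {{}, {[kilo=lima]}, {[kilo=lima], [mike=november]}} (3 elements).


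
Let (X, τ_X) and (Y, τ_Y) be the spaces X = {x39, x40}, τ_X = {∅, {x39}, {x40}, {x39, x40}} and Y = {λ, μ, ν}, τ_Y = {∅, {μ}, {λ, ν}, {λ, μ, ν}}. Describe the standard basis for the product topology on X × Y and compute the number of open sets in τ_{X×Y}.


Basis B = {∅ × ∅, {x39} × {μ}, {x40} × {μ}, {x39} × {λ, ν}, {x39, x40} × {μ}, {x40} × {λ, ν}, {x39} × {λ, μ, ν}, {x40} × {λ, μ, ν}, {x39, x40} × {λ, ν}, {x39, x40} × {λ, μ, ν}}; |τ_{X×Y}| = 16.

Enumerate products U × V with U ∈ τ_X, V ∈ τ_Y (deduplicated):
  ∅ × ∅ = {} (∅)
  {x39} × {μ} = {(x39,μ)}
  {x40} × {μ} = {(x40,μ)}
  {x39} × {λ, ν} = {(x39,λ), (x39,ν)}
  {x39, x40} × {μ} = {(x39,μ), (x40,μ)}
  {x40} × {λ, ν} = {(x40,λ), (x40,ν)}
  {x39} × {λ, μ, ν} = {(x39,λ), (x39,μ), (x39,ν)}
  {x40} × {λ, μ, ν} = {(x40,λ), (x40,μ), (x40,ν)}
  {x39, x40} × {λ, ν} = {(x39,λ), (x39,ν), (x40,λ), (x40,ν)}
  {x39, x40} × {λ, μ, ν} = {(x39,λ), (x39,μ), (x39,ν), (x40,λ), (x40,μ), (x40,ν)}
These 10 distinct sets form the basis B.
Close under arbitrary unions to get τ_{X×Y}; counting gives |τ_{X×Y}| = 16.


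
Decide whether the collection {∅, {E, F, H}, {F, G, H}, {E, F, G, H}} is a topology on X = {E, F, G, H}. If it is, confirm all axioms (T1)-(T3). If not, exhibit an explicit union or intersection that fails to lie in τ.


τ is NOT a topology on X.

Axiom (T1): ∅ ∈ τ? Yes; X ∈ τ? Yes.
Axiom (T2/T3): check pairwise unions and intersections of members of τ.
Counterexample for (T3): {E, F, H} ∩ {F, G, H} = {F, H} ∉ τ. Therefore τ is NOT a topology.


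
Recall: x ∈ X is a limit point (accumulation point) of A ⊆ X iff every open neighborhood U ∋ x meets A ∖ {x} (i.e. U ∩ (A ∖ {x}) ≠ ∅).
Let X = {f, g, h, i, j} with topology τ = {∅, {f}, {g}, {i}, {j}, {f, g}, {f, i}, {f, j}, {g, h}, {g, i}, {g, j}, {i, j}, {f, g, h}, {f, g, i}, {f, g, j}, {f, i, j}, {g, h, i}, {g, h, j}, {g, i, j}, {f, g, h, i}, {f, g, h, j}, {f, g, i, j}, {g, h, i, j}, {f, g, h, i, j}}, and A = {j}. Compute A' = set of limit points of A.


A' = ∅

For each x ∈ X, list the open sets U ∈ τ with x ∈ U, then check whether U ∩ (A ∖ {x}) ≠ ∅ for every such U.
  x = f: open {f} ∋ x has {f} ∩ (A ∖ {f}) = ∅, so x is NOT a limit point.
  x = g: open {g} ∋ x has {g} ∩ (A ∖ {g}) = ∅, so x is NOT a limit point.
  x = h: open {g, h} ∋ x has {g, h} ∩ (A ∖ {h}) = ∅, so x is NOT a limit point.
  x = i: open {i} ∋ x has {i} ∩ (A ∖ {i}) = ∅, so x is NOT a limit point.
  x = j: open {j} ∋ x has {j} ∩ (A ∖ {j}) = ∅, so x is NOT a limit point.
Collecting: A' = ∅.


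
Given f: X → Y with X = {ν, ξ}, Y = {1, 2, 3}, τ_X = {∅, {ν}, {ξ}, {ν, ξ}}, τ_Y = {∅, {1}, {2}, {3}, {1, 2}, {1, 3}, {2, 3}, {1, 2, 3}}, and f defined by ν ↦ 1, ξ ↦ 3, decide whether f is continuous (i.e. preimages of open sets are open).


f IS continuous.

Compute f^{-1}(U) for each U ∈ τ_Y:
  U = ∅: f^{-1}(U) = ∅ ∈ τ_X ✓.
  U = {1}: f^{-1}(U) = {ν} ∈ τ_X ✓.
  U = {2}: f^{-1}(U) = ∅ ∈ τ_X ✓.
  U = {3}: f^{-1}(U) = {ξ} ∈ τ_X ✓.
  U = {1, 2}: f^{-1}(U) = {ν} ∈ τ_X ✓.
  U = {1, 3}: f^{-1}(U) = {ν, ξ} ∈ τ_X ✓.
  U = {2, 3}: f^{-1}(U) = {ξ} ∈ τ_X ✓.
  U = {1, 2, 3}: f^{-1}(U) = {ν, ξ} ∈ τ_X ✓.
Every preimage lies in τ_X, so f IS continuous.


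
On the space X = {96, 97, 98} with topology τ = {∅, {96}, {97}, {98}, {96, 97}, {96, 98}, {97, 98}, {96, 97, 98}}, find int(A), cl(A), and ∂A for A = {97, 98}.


int(A) = {97, 98}, cl(A) = {97, 98}, ∂A = ∅.

Closed sets in (X, τ) are complements of opens:
  closed(X, τ) = {∅, {96}, {97}, {98}, {96, 97}, {96, 98}, {97, 98}, {96, 97, 98}}.
int(A) = ⋃ {U ∈ τ : U ⊆ A}. Opens contained in A: ∅, {97}, {98}, {97, 98}.
Taking the union of these: int(A) = {97, 98}.
cl(A) = ⋂ {C closed : A ⊆ C}. Closed sets containing A: {97, 98}, {96, 97, 98}.
Intersecting these: cl(A) = {97, 98}.
∂A = cl(A) ∖ int(A) = {97, 98} ∖ {97, 98} = ∅.


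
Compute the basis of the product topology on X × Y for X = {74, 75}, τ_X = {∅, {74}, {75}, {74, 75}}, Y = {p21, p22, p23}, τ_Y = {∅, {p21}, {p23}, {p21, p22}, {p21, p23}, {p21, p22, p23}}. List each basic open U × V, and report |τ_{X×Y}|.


Basis B = {∅ × ∅, {74} × {p21}, {74} × {p23}, {75} × {p21}, {75} × {p23}, {74} × {p21, p22}, {74} × {p21, p23}, {74, 75} × {p21}, {74, 75} × {p23}, {75} × {p21, p22}, {75} × {p21, p23}, {74} × {p21, p22, p23}, {75} × {p21, p22, p23}, {74, 75} × {p21, p22}, {74, 75} × {p21, p23}, {74, 75} × {p21, p22, p23}}; |τ_{X×Y}| = 36.

Enumerate products U × V with U ∈ τ_X, V ∈ τ_Y (deduplicated):
  ∅ × ∅ = {} (∅)
  {74} × {p21} = {(74,p21)}
  {74} × {p23} = {(74,p23)}
  {75} × {p21} = {(75,p21)}
  {75} × {p23} = {(75,p23)}
  {74} × {p21, p22} = {(74,p21), (74,p22)}
  {74} × {p21, p23} = {(74,p21), (74,p23)}
  {74, 75} × {p21} = {(74,p21), (75,p21)}
  {74, 75} × {p23} = {(74,p23), (75,p23)}
  {75} × {p21, p22} = {(75,p21), (75,p22)}
  {75} × {p21, p23} = {(75,p21), (75,p23)}
  {74} × {p21, p22, p23} = {(74,p21), (74,p22), (74,p23)}
  {75} × {p21, p22, p23} = {(75,p21), (75,p22), (75,p23)}
  {74, 75} × {p21, p22} = {(74,p21), (74,p22), (75,p21), (75,p22)}
  {74, 75} × {p21, p23} = {(74,p21), (74,p23), (75,p21), (75,p23)}
  {74, 75} × {p21, p22, p23} = {(74,p21), (74,p22), (74,p23), (75,p21), (75,p22), (75,p23)}
These 16 distinct sets form the basis B.
Close under arbitrary unions to get τ_{X×Y}; counting gives |τ_{X×Y}| = 36.


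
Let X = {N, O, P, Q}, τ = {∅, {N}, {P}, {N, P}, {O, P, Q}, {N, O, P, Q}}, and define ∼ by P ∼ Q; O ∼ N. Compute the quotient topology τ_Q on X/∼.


X/∼ = {[N=O], [P=Q]}; |τ_Q| = 2.

Equivalence classes: [N=O], [P=Q].
Quotient map π: X → X/∼ sends N ↦ [N=O], O ↦ [N=O], P ↦ [P=Q], Q ↦ [P=Q].
For each subset V ⊆ X/∼, compute π^{-1}(V) ⊆ X and check whether π^{-1}(V) ∈ τ. V is open in τ_Q iff π^{-1}(V) ∈ τ.
  V = {}: π^{-1}(V) = ∅ ∈ τ ✓.
  V = {[N=O]}: π^{-1}(V) = {N, O} ∉ τ ✗.
  V = {[P=Q]}: π^{-1}(V) = {P, Q} ∉ τ ✗.
  V = {[N=O], [P=Q]}: π^{-1}(V) = {N, O, P, Q} ∈ τ ✓.
Open sets in the quotient: τ_Q = {{}, {[N=O], [P=Q]}} (2 elements).


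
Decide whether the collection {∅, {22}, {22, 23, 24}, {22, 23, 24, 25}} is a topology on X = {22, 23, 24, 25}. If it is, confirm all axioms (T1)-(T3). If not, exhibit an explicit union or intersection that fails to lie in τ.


τ IS a topology on X.

Axiom (T1): ∅ ∈ τ? Yes; X ∈ τ? Yes.
Axiom (T2/T3): check pairwise unions and intersections of members of τ.
All pairwise intersections and unions checked — each lies in τ. Therefore τ satisfies (T1), (T2), (T3): it IS a topology on X.


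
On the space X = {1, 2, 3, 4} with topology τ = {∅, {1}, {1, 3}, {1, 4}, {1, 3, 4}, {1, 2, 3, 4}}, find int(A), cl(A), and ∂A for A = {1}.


int(A) = {1}, cl(A) = {1, 2, 3, 4}, ∂A = {2, 3, 4}.

Closed sets in (X, τ) are complements of opens:
  closed(X, τ) = {∅, {2}, {2, 3}, {2, 4}, {2, 3, 4}, {1, 2, 3, 4}}.
int(A) = ⋃ {U ∈ τ : U ⊆ A}. Opens contained in A: ∅, {1}.
Taking the union of these: int(A) = {1}.
cl(A) = ⋂ {C closed : A ⊆ C}. Closed sets containing A: {1, 2, 3, 4}.
Intersecting these: cl(A) = {1, 2, 3, 4}.
∂A = cl(A) ∖ int(A) = {1, 2, 3, 4} ∖ {1} = {2, 3, 4}.


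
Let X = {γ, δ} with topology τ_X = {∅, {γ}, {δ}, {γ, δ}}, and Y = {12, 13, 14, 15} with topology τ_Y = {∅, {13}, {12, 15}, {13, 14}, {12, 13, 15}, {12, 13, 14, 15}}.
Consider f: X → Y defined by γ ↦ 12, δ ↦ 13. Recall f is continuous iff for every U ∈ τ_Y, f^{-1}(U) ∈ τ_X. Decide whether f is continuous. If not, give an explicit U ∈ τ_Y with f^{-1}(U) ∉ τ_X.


f IS continuous.

Compute f^{-1}(U) for each U ∈ τ_Y:
  U = ∅: f^{-1}(U) = ∅ ∈ τ_X ✓.
  U = {13}: f^{-1}(U) = {δ} ∈ τ_X ✓.
  U = {12, 15}: f^{-1}(U) = {γ} ∈ τ_X ✓.
  U = {13, 14}: f^{-1}(U) = {δ} ∈ τ_X ✓.
  U = {12, 13, 15}: f^{-1}(U) = {γ, δ} ∈ τ_X ✓.
  U = {12, 13, 14, 15}: f^{-1}(U) = {γ, δ} ∈ τ_X ✓.
Every preimage lies in τ_X, so f IS continuous.


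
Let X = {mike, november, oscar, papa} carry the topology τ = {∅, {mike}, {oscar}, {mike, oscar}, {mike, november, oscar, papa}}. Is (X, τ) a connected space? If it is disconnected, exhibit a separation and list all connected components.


(X, τ) is connected.

Find clopen sets (U ∈ τ with X ∖ U ∈ τ):
  U = ∅, X ∖ U = {mike, november, oscar, papa} — both open, so U is clopen.
  U = {mike, november, oscar, papa}, X ∖ U = ∅ — both open, so U is clopen.
Only trivial clopens (∅ and X) exist, so (X, τ) is connected.
Compute connected components by grouping points that agree on all clopens:
  component: {mike, november, oscar, papa}
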